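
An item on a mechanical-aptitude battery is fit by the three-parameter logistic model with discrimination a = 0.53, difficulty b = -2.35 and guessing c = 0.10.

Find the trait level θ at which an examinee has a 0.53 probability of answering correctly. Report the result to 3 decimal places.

-2.518

P(θ) = c + (1 − c) · 1 / (1 + exp(−a(θ − b)))
Remove guessing floor: (0.53 − 0.10)/(1 − 0.10) = 0.4778
logit = ln(0.4778/0.5222) = -0.0889
θ = b + logit/(a) = -2.35 + (-0.0889)/0.5300 = -2.5178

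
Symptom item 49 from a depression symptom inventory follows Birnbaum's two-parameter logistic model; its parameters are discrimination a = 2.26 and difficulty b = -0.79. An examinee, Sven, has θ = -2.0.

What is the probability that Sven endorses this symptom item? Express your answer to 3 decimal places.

P(θ) = 1 / (1 + exp(−a(θ − b)))
Exponent: 2.26 × (-2.0 − (-0.79)) = -2.7346
1/(1 + e^{2.7346}) = 0.0610

0.061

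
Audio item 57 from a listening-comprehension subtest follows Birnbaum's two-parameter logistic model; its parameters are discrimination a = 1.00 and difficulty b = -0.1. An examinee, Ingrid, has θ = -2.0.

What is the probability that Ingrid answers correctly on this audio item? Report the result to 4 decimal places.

0.1301

P(θ) = 1 / (1 + exp(−a(θ − b)))
Exponent: 1.00 × (-2.0 − (-0.1)) = -1.9000
1/(1 + e^{1.9000}) = 0.1301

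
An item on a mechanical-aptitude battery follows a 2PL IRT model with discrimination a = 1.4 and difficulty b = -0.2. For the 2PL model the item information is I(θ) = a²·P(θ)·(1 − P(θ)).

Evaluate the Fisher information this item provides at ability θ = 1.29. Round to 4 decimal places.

0.1926

P = 1/(1+e^{-2.0860}) = 0.8895
P(1−P) = 0.8895 × 0.1105 = 0.0983
I = a² × P(1−P) = 1.4² × 0.0983 = 0.19259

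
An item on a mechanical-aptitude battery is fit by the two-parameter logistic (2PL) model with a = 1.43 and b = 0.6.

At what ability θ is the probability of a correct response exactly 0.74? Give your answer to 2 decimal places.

1.33

P(θ) = 1 / (1 + exp(−a(θ − b)))
logit = ln(0.7400/0.2600) = 1.0460
θ = b + logit/(a) = 0.6 + 1.0460/1.4300 = 1.3314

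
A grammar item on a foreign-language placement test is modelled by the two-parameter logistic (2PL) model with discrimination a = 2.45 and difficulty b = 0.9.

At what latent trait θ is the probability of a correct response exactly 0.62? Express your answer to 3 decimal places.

1.100

P(θ) = 1 / (1 + exp(−a(θ − b)))
logit = ln(0.6200/0.3800) = 0.4895
θ = b + logit/(a) = 0.9 + 0.4895/2.4500 = 1.0998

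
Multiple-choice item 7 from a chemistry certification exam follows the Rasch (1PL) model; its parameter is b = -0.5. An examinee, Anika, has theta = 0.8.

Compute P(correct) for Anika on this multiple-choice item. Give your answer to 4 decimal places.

0.7858

P(theta) = 1 / (1 + exp(−(theta − b)))
Exponent: (0.8 − (-0.5)) = 1.3000
1/(1 + e^{-1.3000}) = 0.7858
P = 0.7858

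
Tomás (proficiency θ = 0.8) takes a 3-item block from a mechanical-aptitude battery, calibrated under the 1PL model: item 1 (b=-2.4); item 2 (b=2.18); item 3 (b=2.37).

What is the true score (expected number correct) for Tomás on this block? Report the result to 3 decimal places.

1.334

P(θ) = 1 / (1 + exp(−(θ − b)))
P_1 = 1/(1+e^{-3.2000}) = 0.9608
P_2 = 1/(1+e^{1.3800}) = 0.2010
P_3 = 1/(1+e^{1.5700}) = 0.1722
E[score] = 0.9608 + 0.2010 + 0.1722 = 1.3341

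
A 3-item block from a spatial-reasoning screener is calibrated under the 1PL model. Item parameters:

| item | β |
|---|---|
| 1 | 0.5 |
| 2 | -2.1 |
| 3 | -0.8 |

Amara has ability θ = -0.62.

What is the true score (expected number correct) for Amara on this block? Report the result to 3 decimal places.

P(θ) = 1 / (1 + exp(−(θ − β)))
P_1 = 1/(1+e^{1.1200}) = 0.2460
P_2 = 1/(1+e^{-1.4800}) = 0.8146
P_3 = 1/(1+e^{-0.1800}) = 0.5449
E[score] = 0.2460 + 0.8146 + 0.5449 = 1.6055

1.605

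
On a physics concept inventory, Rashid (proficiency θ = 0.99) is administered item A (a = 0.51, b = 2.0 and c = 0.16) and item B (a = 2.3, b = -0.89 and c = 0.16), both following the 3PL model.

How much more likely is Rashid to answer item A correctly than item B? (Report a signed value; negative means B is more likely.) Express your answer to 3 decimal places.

-0.515

P(θ) = c + (1 − c) · 1 / (1 + exp(−a(θ − b)))
P_A = 0.4742
P_B = 0.9890
P_A − P_B = -0.5149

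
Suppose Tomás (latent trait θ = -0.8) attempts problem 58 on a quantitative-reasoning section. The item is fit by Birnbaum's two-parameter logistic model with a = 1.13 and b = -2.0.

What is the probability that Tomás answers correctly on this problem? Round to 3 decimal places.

P(θ) = 1 / (1 + exp(−a(θ − b)))
Exponent: 1.13 × (-0.8 − (-2.0)) = 1.3560
1/(1 + e^{-1.3560}) = 0.7951

0.795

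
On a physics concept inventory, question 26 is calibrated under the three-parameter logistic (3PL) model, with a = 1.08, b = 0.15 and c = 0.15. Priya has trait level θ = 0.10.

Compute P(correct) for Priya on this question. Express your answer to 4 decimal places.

0.5635

P(θ) = c + (1 − c) · 1 / (1 + exp(−a(θ − b)))
Exponent: 1.08 × (0.10 − 0.15) = -0.0540
1/(1 + e^{0.0540}) = 0.4865
P = 0.15 + 0.85 × 0.4865 = 0.5635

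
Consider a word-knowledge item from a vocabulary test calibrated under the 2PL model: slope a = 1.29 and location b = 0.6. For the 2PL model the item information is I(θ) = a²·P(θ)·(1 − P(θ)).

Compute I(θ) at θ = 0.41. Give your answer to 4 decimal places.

P = 1/(1+e^{0.2451}) = 0.4390
P(1−P) = 0.4390 × 0.5610 = 0.2463
I = a² × P(1−P) = 1.29² × 0.2463 = 0.40984

0.4098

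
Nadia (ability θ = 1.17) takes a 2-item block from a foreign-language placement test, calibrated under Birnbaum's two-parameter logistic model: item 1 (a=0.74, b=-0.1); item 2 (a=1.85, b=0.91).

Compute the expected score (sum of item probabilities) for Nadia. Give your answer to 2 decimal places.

1.34

P(θ) = 1 / (1 + exp(−a(θ − b)))
P_1 = 1/(1+e^{-0.9398}) = 0.7191
P_2 = 1/(1+e^{-0.4810}) = 0.6180
E[score] = 0.7191 + 0.6180 = 1.3370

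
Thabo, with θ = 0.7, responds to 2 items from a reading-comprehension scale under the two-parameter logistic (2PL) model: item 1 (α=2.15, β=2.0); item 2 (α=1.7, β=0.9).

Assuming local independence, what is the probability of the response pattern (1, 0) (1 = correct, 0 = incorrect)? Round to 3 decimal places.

P(θ) = 1 / (1 + exp(−α(θ − β)))
P_1 = 1/(1+e^{2.7950}) = 0.0576
P_2 = 1/(1+e^{0.3400}) = 0.4158
L = P_1 × (1−P_2) = 0.0576 × 0.5842 = 0.03365

0.034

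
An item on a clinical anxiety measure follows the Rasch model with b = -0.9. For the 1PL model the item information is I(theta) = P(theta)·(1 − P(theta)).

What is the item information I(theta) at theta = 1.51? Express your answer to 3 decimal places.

P = 1/(1+e^{-2.4100}) = 0.9176
P(1−P) = 0.9176 × 0.0824 = 0.0756
I = P(1−P) = 0.07562

0.076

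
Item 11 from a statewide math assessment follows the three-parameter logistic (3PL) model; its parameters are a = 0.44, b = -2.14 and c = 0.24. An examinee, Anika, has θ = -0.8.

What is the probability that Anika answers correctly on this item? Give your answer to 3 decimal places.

0.729

P(θ) = c + (1 − c) · 1 / (1 + exp(−a(θ − b)))
Exponent: 0.44 × (-0.8 − (-2.14)) = 0.5896
1/(1 + e^{-0.5896}) = 0.6433
P = 0.24 + 0.76 × 0.6433 = 0.7289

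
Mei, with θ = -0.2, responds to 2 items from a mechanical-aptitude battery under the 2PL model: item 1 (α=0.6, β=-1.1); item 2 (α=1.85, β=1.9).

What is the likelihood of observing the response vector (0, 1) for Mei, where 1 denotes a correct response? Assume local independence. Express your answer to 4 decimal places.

P(θ) = 1 / (1 + exp(−α(θ − β)))
P_1 = 1/(1+e^{-0.5400}) = 0.6318
P_2 = 1/(1+e^{3.8850}) = 0.0201
L = (1−P_1) × P_2 = 0.3682 × 0.0201 = 0.00741

0.0074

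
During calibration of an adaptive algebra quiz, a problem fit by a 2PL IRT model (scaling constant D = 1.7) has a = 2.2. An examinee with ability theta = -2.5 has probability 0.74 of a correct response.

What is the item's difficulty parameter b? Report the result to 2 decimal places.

P(theta) = 1 / (1 + exp(−D·a(theta − b)))
logit(0.74) = ln(0.74/0.26) = 1.0460
b = theta − logit/(1.7·a) = -2.5 − 1.0460/3.7400 = -2.7797

-2.78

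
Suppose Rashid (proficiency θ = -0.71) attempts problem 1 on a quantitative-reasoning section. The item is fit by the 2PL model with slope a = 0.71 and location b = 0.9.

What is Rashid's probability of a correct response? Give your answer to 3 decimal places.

0.242

P(θ) = 1 / (1 + exp(−a(θ − b)))
Exponent: 0.71 × (-0.71 − 0.9) = -1.1431
1/(1 + e^{1.1431}) = 0.2418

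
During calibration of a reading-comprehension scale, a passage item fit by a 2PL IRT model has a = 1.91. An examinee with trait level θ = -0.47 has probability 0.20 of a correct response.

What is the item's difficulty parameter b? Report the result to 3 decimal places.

P(θ) = 1 / (1 + exp(−a(θ − b)))
logit(0.20) = ln(0.20/0.80) = -1.3863
b = θ − logit/(a) = -0.47 − (-1.3863)/1.9100 = 0.2558

0.256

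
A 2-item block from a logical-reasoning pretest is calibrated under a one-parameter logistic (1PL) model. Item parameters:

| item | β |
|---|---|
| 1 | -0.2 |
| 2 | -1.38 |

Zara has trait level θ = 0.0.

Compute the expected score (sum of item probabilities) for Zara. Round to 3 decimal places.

1.349

P(θ) = 1 / (1 + exp(−(θ − β)))
P_1 = 1/(1+e^{-0.2000}) = 0.5498
P_2 = 1/(1+e^{-1.3800}) = 0.7990
E[score] = 0.5498 + 0.7990 = 1.3488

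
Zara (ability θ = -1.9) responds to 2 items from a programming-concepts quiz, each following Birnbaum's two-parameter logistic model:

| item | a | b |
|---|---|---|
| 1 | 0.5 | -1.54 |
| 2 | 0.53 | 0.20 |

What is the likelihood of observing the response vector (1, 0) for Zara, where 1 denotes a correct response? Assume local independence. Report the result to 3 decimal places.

P(θ) = 1 / (1 + exp(−a(θ − b)))
P_1 = 1/(1+e^{0.1800}) = 0.4551
P_2 = 1/(1+e^{1.1130}) = 0.2473
L = P_1 × (1−P_2) = 0.4551 × 0.7527 = 0.34256

0.343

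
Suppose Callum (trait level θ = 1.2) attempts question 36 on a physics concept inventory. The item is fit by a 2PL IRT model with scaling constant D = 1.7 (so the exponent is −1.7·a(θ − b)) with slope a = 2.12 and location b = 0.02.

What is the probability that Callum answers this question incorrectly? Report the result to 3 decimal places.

0.014

P(θ) = 1 / (1 + exp(−D·a(θ − b)))
Exponent: 1.7 × 2.12 × (1.2 − 0.02) = 4.2527
1/(1 + e^{-4.2527}) = 0.9860
P = 0.9860
P(incorrect) = 1 − 0.9860 = 0.0140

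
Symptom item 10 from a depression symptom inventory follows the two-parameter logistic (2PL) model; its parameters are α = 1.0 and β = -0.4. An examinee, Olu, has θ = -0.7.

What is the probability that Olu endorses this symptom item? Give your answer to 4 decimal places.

P(θ) = 1 / (1 + exp(−α(θ − β)))
Exponent: 1.0 × (-0.7 − (-0.4)) = -0.3000
1/(1 + e^{0.3000}) = 0.4256

0.4256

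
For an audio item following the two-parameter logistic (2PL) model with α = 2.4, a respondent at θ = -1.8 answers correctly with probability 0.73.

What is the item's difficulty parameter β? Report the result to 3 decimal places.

P(θ) = 1 / (1 + exp(−α(θ − β)))
logit(0.73) = ln(0.73/0.27) = 0.9946
β = θ − logit/(α) = -1.8 − 0.9946/2.4000 = -2.2144

-2.214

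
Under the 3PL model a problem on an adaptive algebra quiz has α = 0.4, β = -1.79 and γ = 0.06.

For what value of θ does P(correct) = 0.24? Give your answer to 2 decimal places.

-5.39

P(θ) = γ + (1 − γ) · 1 / (1 + exp(−α(θ − β)))
Remove guessing floor: (0.24 − 0.06)/(1 − 0.06) = 0.1915
logit = ln(0.1915/0.8085) = -1.4404
θ = β + logit/(α) = -1.79 + (-1.4404)/0.4000 = -5.3909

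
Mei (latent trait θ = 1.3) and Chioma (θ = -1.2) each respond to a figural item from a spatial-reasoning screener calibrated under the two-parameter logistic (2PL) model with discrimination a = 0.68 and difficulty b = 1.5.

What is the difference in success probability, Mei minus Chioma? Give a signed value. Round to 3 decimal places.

P(θ) = 1 / (1 + exp(−a(θ − b)))
P(Mei) = 0.4661  [exponent -0.1360]
P(Chioma) = 0.1375  [exponent -1.8360]
Difference = 0.4661 − 0.1375 = 0.3285

0.329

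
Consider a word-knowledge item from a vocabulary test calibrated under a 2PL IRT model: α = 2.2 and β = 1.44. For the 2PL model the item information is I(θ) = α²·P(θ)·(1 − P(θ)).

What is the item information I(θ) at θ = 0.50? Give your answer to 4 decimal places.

P = 1/(1+e^{2.0680}) = 0.1122
P(1−P) = 0.1122 × 0.8878 = 0.0996
I = α² × P(1−P) = 2.2² × 0.0996 = 0.48229

0.4823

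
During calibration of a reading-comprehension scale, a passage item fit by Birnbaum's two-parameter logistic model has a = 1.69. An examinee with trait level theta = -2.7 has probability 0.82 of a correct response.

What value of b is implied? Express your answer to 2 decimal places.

P(theta) = 1 / (1 + exp(−a(theta − b)))
logit(0.82) = ln(0.82/0.18) = 1.5163
b = theta − logit/(a) = -2.7 − 1.5163/1.6900 = -3.5972

-3.60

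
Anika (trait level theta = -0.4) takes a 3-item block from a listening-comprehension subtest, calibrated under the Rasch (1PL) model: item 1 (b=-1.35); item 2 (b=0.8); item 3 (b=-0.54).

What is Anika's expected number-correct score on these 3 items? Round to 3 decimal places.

P(theta) = 1 / (1 + exp(−(theta − b)))
P_1 = 1/(1+e^{-0.9500}) = 0.7211
P_2 = 1/(1+e^{1.2000}) = 0.2315
P_3 = 1/(1+e^{-0.1400}) = 0.5349
E[score] = 0.7211 + 0.2315 + 0.5349 = 1.4875

1.488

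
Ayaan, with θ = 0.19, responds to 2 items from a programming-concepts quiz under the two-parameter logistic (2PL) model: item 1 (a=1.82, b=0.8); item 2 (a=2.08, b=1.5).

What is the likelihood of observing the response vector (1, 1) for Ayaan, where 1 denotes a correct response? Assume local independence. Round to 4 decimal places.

P(θ) = 1 / (1 + exp(−a(θ − b)))
P_1 = 1/(1+e^{1.1102}) = 0.2478
P_2 = 1/(1+e^{2.7248}) = 0.0615
L = P_1 × P_2 = 0.2478 × 0.0615 = 0.01525

0.0152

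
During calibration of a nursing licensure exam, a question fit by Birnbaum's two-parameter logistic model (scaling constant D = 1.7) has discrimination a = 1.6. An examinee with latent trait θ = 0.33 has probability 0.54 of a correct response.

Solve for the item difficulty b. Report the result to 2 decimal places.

0.27

P(θ) = 1 / (1 + exp(−D·a(θ − b)))
logit(0.54) = ln(0.54/0.46) = 0.1603
b = θ − logit/(1.7·a) = 0.33 − 0.1603/2.7200 = 0.2711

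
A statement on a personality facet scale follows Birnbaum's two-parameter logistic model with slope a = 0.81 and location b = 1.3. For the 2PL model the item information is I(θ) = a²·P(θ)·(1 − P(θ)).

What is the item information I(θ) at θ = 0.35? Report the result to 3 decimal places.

P = 1/(1+e^{0.7695}) = 0.3166
P(1−P) = 0.3166 × 0.6834 = 0.2164
I = a² × P(1−P) = 0.81² × 0.2164 = 0.14195

0.142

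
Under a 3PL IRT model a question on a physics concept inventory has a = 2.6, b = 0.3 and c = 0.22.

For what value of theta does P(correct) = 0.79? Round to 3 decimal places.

0.684

P(theta) = c + (1 − c) · 1 / (1 + exp(−a(theta − b)))
Remove guessing floor: (0.79 − 0.22)/(1 − 0.22) = 0.7308
logit = ln(0.7308/0.2692) = 0.9985
theta = b + logit/(a) = 0.3 + 0.9985/2.6000 = 0.6840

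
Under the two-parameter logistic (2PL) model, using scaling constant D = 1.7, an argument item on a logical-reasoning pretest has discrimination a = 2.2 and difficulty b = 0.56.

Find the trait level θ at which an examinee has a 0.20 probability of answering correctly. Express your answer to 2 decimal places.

P(θ) = 1 / (1 + exp(−D·a(θ − b)))
logit = ln(0.2000/0.8000) = -1.3863
θ = b + logit/(1.7·a) = 0.56 + (-1.3863)/3.7400 = 0.1893

0.19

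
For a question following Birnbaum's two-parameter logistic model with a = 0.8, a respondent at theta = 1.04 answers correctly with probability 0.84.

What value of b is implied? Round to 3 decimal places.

P(theta) = 1 / (1 + exp(−a(theta − b)))
logit(0.84) = ln(0.84/0.16) = 1.6582
b = theta − logit/(a) = 1.04 − 1.6582/0.8000 = -1.0328

-1.033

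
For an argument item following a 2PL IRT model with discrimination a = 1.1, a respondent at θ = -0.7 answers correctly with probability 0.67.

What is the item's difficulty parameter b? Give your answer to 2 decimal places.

P(θ) = 1 / (1 + exp(−a(θ − b)))
logit(0.67) = ln(0.67/0.33) = 0.7082
b = θ − logit/(a) = -0.7 − 0.7082/1.1000 = -1.3438

-1.34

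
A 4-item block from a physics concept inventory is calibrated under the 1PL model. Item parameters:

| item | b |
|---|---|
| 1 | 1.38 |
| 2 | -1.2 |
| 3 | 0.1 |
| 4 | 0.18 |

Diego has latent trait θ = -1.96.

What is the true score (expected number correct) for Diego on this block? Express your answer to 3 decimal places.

P(θ) = 1 / (1 + exp(−(θ − b)))
P_1 = 1/(1+e^{3.3400}) = 0.0342
P_2 = 1/(1+e^{0.7600}) = 0.3186
P_3 = 1/(1+e^{2.0600}) = 0.1130
P_4 = 1/(1+e^{2.1400}) = 0.1053
E[score] = 0.0342 + 0.3186 + 0.1130 + 0.1053 = 0.5712

0.571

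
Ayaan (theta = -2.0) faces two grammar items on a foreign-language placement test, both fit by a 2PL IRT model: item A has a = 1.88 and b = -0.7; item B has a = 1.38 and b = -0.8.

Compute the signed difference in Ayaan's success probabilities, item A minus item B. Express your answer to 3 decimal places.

-0.080

P(theta) = 1 / (1 + exp(−a(theta − b)))
P_A = 0.0799
P_B = 0.1603
P_A − P_B = -0.0804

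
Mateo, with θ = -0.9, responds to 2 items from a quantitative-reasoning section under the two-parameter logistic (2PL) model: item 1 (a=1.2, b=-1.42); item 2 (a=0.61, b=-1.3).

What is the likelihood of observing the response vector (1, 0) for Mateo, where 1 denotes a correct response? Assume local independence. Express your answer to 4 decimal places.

P(θ) = 1 / (1 + exp(−a(θ − b)))
P_1 = 1/(1+e^{-0.6240}) = 0.6511
P_2 = 1/(1+e^{-0.2440}) = 0.5607
L = P_1 × (1−P_2) = 0.6511 × 0.4393 = 0.28604

0.2860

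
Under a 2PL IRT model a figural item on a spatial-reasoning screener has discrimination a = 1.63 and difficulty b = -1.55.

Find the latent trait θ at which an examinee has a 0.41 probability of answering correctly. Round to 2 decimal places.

P(θ) = 1 / (1 + exp(−a(θ − b)))
logit = ln(0.4100/0.5900) = -0.3640
θ = b + logit/(a) = -1.55 + (-0.3640)/1.6300 = -1.7733

-1.77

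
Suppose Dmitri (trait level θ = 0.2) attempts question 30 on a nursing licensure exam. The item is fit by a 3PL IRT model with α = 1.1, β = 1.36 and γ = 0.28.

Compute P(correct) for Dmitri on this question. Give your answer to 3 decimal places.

P(θ) = γ + (1 − γ) · 1 / (1 + exp(−α(θ − β)))
Exponent: 1.1 × (0.2 − 1.36) = -1.2760
1/(1 + e^{1.2760}) = 0.2182
P = 0.28 + 0.72 × 0.2182 = 0.4371

0.437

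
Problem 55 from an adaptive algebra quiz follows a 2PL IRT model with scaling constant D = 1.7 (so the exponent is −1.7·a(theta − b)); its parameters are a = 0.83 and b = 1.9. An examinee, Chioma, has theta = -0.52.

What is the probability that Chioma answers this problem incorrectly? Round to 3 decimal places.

0.968

P(theta) = 1 / (1 + exp(−D·a(theta − b)))
Exponent: 1.7 × 0.83 × (-0.52 − 1.9) = -3.4146
1/(1 + e^{3.4146}) = 0.0318
P = 0.0318
P(incorrect) = 1 − 0.0318 = 0.9682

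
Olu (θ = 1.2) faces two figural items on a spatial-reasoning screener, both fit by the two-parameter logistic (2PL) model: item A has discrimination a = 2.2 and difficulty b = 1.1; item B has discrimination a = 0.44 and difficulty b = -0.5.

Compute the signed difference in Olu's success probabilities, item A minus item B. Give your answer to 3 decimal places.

P(θ) = 1 / (1 + exp(−a(θ − b)))
P_A = 0.5548
P_B = 0.6787
P_A − P_B = -0.1240

-0.124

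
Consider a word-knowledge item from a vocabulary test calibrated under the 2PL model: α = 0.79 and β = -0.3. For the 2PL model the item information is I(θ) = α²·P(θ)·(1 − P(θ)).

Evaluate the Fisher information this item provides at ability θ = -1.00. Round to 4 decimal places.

0.1447

P = 1/(1+e^{0.5530}) = 0.3652
P(1−P) = 0.3652 × 0.6348 = 0.2318
I = α² × P(1−P) = 0.79² × 0.2318 = 0.14468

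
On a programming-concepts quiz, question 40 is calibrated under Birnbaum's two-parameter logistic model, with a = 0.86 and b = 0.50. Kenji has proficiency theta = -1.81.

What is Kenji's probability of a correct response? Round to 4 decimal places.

P(theta) = 1 / (1 + exp(−a(theta − b)))
Exponent: 0.86 × (-1.81 − 0.50) = -1.9866
1/(1 + e^{1.9866}) = 0.1206

0.1206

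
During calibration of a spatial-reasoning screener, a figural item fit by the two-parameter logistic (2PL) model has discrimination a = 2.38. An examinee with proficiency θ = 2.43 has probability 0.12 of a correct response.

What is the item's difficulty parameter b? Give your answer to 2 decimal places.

3.27

P(θ) = 1 / (1 + exp(−a(θ − b)))
logit(0.12) = ln(0.12/0.88) = -1.9924
b = θ − logit/(a) = 2.43 − (-1.9924)/2.3800 = 3.2672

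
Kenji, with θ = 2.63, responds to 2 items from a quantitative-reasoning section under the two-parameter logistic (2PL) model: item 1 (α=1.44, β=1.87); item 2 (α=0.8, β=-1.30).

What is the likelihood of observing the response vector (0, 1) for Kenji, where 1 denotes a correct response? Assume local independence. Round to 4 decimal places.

P(θ) = 1 / (1 + exp(−α(θ − β)))
P_1 = 1/(1+e^{-1.0944}) = 0.7492
P_2 = 1/(1+e^{-3.1440}) = 0.9587
L = (1−P_1) × P_2 = 0.2508 × 0.9587 = 0.24043

0.2404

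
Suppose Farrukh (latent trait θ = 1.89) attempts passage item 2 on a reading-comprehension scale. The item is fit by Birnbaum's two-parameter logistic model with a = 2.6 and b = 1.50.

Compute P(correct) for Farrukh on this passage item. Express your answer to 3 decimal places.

0.734

P(θ) = 1 / (1 + exp(−a(θ − b)))
Exponent: 2.6 × (1.89 − 1.50) = 1.0140
1/(1 + e^{-1.0140}) = 0.7338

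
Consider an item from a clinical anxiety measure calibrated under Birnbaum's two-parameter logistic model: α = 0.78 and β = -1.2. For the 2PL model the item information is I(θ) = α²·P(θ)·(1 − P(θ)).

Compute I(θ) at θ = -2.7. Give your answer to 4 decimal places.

0.1100

P = 1/(1+e^{1.1700}) = 0.2369
P(1−P) = 0.2369 × 0.7631 = 0.1808
I = α² × P(1−P) = 0.78² × 0.1808 = 0.10997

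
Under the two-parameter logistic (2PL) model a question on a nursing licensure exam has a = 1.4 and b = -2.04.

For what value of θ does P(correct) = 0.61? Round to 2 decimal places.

P(θ) = 1 / (1 + exp(−a(θ − b)))
logit = ln(0.6100/0.3900) = 0.4473
θ = b + logit/(a) = -2.04 + 0.4473/1.4000 = -1.7205

-1.72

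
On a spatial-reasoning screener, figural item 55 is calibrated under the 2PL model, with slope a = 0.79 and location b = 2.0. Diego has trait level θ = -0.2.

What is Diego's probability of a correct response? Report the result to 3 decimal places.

0.150

P(θ) = 1 / (1 + exp(−a(θ − b)))
Exponent: 0.79 × (-0.2 − 2.0) = -1.7380
1/(1 + e^{1.7380}) = 0.1496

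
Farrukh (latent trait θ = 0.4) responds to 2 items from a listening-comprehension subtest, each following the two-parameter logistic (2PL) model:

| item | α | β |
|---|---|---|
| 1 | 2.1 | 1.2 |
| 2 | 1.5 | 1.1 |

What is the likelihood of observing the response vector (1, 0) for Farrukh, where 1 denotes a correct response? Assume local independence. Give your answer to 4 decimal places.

0.1164

P(θ) = 1 / (1 + exp(−α(θ − β)))
P_1 = 1/(1+e^{1.6800}) = 0.1571
P_2 = 1/(1+e^{1.0500}) = 0.2592
L = P_1 × (1−P_2) = 0.1571 × 0.7408 = 0.11637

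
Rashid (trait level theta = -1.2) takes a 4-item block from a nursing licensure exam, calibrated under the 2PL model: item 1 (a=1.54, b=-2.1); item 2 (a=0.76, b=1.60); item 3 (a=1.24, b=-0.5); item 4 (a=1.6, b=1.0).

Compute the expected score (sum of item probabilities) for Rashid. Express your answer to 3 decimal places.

1.231

P(theta) = 1 / (1 + exp(−a(theta − b)))
P_1 = 1/(1+e^{-1.3860}) = 0.8000
P_2 = 1/(1+e^{2.1280}) = 0.1064
P_3 = 1/(1+e^{0.8680}) = 0.2957
P_4 = 1/(1+e^{3.5200}) = 0.0287
E[score] = 0.8000 + 0.1064 + 0.2957 + 0.0287 = 1.2308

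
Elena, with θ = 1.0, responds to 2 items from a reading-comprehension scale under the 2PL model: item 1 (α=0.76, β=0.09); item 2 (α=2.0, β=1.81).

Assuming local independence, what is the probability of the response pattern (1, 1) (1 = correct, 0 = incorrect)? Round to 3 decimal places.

P(θ) = 1 / (1 + exp(−α(θ − β)))
P_1 = 1/(1+e^{-0.6916}) = 0.6663
P_2 = 1/(1+e^{1.6200}) = 0.1652
L = P_1 × P_2 = 0.6663 × 0.1652 = 0.11008

0.110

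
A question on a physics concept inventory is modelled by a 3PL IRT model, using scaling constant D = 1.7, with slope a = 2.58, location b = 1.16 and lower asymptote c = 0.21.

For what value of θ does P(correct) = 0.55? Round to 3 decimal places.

1.096

P(θ) = c + (1 − c) · 1 / (1 + exp(−D·a(θ − b)))
Remove guessing floor: (0.55 − 0.21)/(1 − 0.21) = 0.4304
logit = ln(0.4304/0.5696) = -0.2803
θ = b + logit/(1.7·a) = 1.16 + (-0.2803)/4.3860 = 1.0961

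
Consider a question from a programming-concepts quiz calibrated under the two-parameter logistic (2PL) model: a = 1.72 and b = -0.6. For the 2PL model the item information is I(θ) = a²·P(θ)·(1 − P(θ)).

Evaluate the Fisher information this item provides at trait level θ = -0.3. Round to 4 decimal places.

P = 1/(1+e^{-0.5160}) = 0.6262
P(1−P) = 0.6262 × 0.3738 = 0.2341
I = a² × P(1−P) = 1.72² × 0.2341 = 0.69247

0.6925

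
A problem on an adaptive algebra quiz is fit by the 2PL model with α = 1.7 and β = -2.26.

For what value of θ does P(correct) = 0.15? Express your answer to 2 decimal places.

-3.28

P(θ) = 1 / (1 + exp(−α(θ − β)))
logit = ln(0.1500/0.8500) = -1.7346
θ = β + logit/(α) = -2.26 + (-1.7346)/1.7000 = -3.2804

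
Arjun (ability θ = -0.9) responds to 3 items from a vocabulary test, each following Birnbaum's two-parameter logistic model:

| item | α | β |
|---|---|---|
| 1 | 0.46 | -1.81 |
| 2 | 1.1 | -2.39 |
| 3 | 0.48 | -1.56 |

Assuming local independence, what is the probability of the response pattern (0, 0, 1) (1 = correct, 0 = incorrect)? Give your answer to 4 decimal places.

0.0373

P(θ) = 1 / (1 + exp(−α(θ − β)))
P_1 = 1/(1+e^{-0.4186}) = 0.6031
P_2 = 1/(1+e^{-1.6390}) = 0.8374
P_3 = 1/(1+e^{-0.3168}) = 0.5785
L = (1−P_1) × (1−P_2) × P_3 = 0.3969 × 0.1626 × 0.5785 = 0.03733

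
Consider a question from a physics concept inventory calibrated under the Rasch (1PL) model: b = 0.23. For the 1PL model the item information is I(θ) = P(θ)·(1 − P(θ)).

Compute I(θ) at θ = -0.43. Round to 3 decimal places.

0.225

P = 1/(1+e^{0.6600}) = 0.3407
P(1−P) = 0.3407 × 0.6593 = 0.2246
I = P(1−P) = 0.22464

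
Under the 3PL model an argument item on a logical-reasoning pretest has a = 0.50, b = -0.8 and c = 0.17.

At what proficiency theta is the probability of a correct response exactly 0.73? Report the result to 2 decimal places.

P(theta) = c + (1 − c) · 1 / (1 + exp(−a(theta − b)))
Remove guessing floor: (0.73 − 0.17)/(1 − 0.17) = 0.6747
logit = ln(0.6747/0.3253) = 0.7295
theta = b + logit/(a) = -0.8 + 0.7295/0.5000 = 0.6590

0.66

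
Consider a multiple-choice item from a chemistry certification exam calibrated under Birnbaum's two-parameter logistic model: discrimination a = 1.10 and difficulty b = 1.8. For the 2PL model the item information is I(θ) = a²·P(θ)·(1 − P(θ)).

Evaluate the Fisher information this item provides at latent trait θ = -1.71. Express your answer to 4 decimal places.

P = 1/(1+e^{3.8610}) = 0.0206
P(1−P) = 0.0206 × 0.9794 = 0.0202
I = a² × P(1−P) = 1.10² × 0.0202 = 0.02443

0.0244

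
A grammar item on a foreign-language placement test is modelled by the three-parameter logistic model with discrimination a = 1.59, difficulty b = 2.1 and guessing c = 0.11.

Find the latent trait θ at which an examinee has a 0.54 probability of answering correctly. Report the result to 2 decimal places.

P(θ) = c + (1 − c) · 1 / (1 + exp(−a(θ − b)))
Remove guessing floor: (0.54 − 0.11)/(1 − 0.11) = 0.4831
logit = ln(0.4831/0.5169) = -0.0674
θ = b + logit/(a) = 2.1 + (-0.0674)/1.5900 = 2.0576

2.06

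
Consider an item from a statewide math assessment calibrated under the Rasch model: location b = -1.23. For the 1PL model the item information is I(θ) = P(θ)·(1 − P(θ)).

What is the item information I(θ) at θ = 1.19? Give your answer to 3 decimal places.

0.075

P = 1/(1+e^{-2.4200}) = 0.9183
P(1−P) = 0.9183 × 0.0817 = 0.0750
I = P(1−P) = 0.07499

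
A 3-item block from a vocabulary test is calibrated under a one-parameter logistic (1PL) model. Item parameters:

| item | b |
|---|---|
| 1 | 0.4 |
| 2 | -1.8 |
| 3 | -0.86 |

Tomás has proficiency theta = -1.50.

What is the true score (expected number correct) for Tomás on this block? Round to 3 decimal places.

P(theta) = 1 / (1 + exp(−(theta − b)))
P_1 = 1/(1+e^{1.9000}) = 0.1301
P_2 = 1/(1+e^{-0.3000}) = 0.5744
P_3 = 1/(1+e^{0.6400}) = 0.3452
E[score] = 0.1301 + 0.5744 + 0.3452 = 1.0498

1.050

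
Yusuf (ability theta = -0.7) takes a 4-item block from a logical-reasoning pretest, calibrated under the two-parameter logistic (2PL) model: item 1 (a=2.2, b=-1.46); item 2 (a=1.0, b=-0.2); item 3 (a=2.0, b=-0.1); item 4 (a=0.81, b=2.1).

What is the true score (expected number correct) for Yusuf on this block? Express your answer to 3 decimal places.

P(theta) = 1 / (1 + exp(−a(theta − b)))
P_1 = 1/(1+e^{-1.6720}) = 0.8418
P_2 = 1/(1+e^{0.5000}) = 0.3775
P_3 = 1/(1+e^{1.2000}) = 0.2315
P_4 = 1/(1+e^{2.2680}) = 0.0938
E[score] = 0.8418 + 0.3775 + 0.2315 + 0.0938 = 1.5447

1.545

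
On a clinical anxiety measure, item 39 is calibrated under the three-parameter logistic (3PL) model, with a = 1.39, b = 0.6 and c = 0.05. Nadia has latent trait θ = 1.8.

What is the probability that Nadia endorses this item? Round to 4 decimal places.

0.8492

P(θ) = c + (1 − c) · 1 / (1 + exp(−a(θ − b)))
Exponent: 1.39 × (1.8 − 0.6) = 1.6680
1/(1 + e^{-1.6680}) = 0.8413
P = 0.05 + 0.95 × 0.8413 = 0.8492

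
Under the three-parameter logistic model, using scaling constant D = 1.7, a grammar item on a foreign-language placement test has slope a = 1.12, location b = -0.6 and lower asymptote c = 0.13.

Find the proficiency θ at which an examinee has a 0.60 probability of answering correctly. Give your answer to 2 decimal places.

P(θ) = c + (1 − c) · 1 / (1 + exp(−D·a(θ − b)))
Remove guessing floor: (0.60 − 0.13)/(1 − 0.13) = 0.5402
logit = ln(0.5402/0.4598) = 0.1613
θ = b + logit/(1.7·a) = -0.6 + 0.1613/1.9040 = -0.5153

-0.52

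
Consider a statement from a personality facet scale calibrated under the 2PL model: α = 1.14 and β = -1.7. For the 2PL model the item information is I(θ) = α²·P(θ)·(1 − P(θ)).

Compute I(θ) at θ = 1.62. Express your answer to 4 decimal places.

P = 1/(1+e^{-3.7848}) = 0.9778
P(1−P) = 0.9778 × 0.0222 = 0.0217
I = α² × P(1−P) = 1.14² × 0.0217 = 0.02822

0.0282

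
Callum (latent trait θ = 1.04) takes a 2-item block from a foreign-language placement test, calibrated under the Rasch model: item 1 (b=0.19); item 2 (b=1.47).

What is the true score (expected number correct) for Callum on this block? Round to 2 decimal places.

1.09

P(θ) = 1 / (1 + exp(−(θ − b)))
P_1 = 1/(1+e^{-0.8500}) = 0.7006
P_2 = 1/(1+e^{0.4300}) = 0.3941
E[score] = 0.7006 + 0.3941 = 1.0947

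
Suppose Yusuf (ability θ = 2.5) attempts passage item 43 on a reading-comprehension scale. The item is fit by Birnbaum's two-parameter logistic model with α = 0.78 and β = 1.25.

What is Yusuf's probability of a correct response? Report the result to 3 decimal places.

P(θ) = 1 / (1 + exp(−α(θ − β)))
Exponent: 0.78 × (2.5 − 1.25) = 0.9750
1/(1 + e^{-0.9750}) = 0.7261

0.726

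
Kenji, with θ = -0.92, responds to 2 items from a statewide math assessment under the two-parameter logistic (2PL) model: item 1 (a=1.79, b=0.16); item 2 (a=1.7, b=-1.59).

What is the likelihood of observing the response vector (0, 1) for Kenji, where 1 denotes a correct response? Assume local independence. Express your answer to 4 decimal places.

0.6618

P(θ) = 1 / (1 + exp(−a(θ − b)))
P_1 = 1/(1+e^{1.9332}) = 0.1264
P_2 = 1/(1+e^{-1.1390}) = 0.7575
L = (1−P_1) × P_2 = 0.8736 × 0.7575 = 0.66175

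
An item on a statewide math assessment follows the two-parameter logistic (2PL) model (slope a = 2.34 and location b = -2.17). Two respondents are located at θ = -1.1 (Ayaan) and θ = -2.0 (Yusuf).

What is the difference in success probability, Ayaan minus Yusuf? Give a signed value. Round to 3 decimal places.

0.326

P(θ) = 1 / (1 + exp(−a(θ − b)))
P(Ayaan) = 0.9244  [exponent 2.5038]
P(Yusuf) = 0.5982  [exponent 0.3978]
Difference = 0.9244 − 0.5982 = 0.3262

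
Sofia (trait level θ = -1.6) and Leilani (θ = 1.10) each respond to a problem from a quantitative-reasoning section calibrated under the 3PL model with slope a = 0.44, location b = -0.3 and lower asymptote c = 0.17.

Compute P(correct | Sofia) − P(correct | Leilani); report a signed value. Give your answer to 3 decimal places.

P(θ) = c + (1 − c) · 1 / (1 + exp(−a(θ − b)))
P(Sofia) = 0.4694  [exponent -0.5720]
P(Leilani) = 0.7089  [exponent 0.6160]
Difference = 0.4694 − 0.7089 = -0.2395

-0.239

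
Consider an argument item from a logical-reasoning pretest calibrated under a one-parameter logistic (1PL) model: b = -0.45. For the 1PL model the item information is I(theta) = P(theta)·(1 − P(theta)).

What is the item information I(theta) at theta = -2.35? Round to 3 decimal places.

P = 1/(1+e^{1.9000}) = 0.1301
P(1−P) = 0.1301 × 0.8699 = 0.1132
I = P(1−P) = 0.11318

0.113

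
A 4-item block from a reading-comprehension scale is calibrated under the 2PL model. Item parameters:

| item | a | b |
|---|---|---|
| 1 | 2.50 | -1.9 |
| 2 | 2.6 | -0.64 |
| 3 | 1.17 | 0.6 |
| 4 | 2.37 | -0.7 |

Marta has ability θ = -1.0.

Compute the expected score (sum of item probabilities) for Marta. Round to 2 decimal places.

P(θ) = 1 / (1 + exp(−a(θ − b)))
P_1 = 1/(1+e^{-2.2500}) = 0.9047
P_2 = 1/(1+e^{0.9360}) = 0.2817
P_3 = 1/(1+e^{1.8720}) = 0.1333
P_4 = 1/(1+e^{0.7110}) = 0.3294
E[score] = 0.9047 + 0.2817 + 0.1333 + 0.3294 = 1.6490

1.65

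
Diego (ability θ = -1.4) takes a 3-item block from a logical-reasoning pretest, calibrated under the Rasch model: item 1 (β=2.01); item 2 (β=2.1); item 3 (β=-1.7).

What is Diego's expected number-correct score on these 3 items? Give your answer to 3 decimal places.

0.636

P(θ) = 1 / (1 + exp(−(θ − β)))
P_1 = 1/(1+e^{3.4100}) = 0.0320
P_2 = 1/(1+e^{3.5000}) = 0.0293
P_3 = 1/(1+e^{-0.3000}) = 0.5744
E[score] = 0.0320 + 0.0293 + 0.5744 = 0.6357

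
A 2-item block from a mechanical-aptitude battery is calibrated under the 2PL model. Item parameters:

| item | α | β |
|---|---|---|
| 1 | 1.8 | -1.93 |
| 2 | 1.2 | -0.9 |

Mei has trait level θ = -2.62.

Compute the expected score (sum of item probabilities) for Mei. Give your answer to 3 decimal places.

P(θ) = 1 / (1 + exp(−α(θ − β)))
P_1 = 1/(1+e^{1.2420}) = 0.2241
P_2 = 1/(1+e^{2.0640}) = 0.1126
E[score] = 0.2241 + 0.1126 = 0.3367

0.337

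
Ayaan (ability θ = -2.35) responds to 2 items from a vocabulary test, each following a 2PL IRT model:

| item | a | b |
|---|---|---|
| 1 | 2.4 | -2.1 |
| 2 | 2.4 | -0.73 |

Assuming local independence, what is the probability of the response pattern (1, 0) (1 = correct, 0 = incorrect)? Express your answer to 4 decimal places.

0.3472

P(θ) = 1 / (1 + exp(−a(θ − b)))
P_1 = 1/(1+e^{0.6000}) = 0.3543
P_2 = 1/(1+e^{3.8880}) = 0.0201
L = P_1 × (1−P_2) = 0.3543 × 0.9799 = 0.34723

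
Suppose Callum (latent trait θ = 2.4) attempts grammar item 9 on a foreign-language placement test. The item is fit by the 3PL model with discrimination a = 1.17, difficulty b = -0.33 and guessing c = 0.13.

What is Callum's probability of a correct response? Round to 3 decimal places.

P(θ) = c + (1 − c) · 1 / (1 + exp(−a(θ − b)))
Exponent: 1.17 × (2.4 − (-0.33)) = 3.1941
1/(1 + e^{-3.1941}) = 0.9606
P = 0.13 + 0.87 × 0.9606 = 0.9657

0.966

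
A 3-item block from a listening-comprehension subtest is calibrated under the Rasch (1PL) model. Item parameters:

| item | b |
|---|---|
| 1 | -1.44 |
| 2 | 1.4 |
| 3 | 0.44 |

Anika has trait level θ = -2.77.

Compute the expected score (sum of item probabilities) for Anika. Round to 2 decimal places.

P(θ) = 1 / (1 + exp(−(θ − b)))
P_1 = 1/(1+e^{1.3300}) = 0.2092
P_2 = 1/(1+e^{4.1700}) = 0.0152
P_3 = 1/(1+e^{3.2100}) = 0.0388
E[score] = 0.2092 + 0.0152 + 0.0388 = 0.2632

0.26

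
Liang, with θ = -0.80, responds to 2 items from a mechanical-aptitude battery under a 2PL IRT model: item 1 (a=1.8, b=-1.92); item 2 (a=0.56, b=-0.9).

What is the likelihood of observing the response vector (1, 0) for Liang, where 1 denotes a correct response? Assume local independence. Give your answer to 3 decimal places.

P(θ) = 1 / (1 + exp(−a(θ − b)))
P_1 = 1/(1+e^{-2.0160}) = 0.8825
P_2 = 1/(1+e^{-0.0560}) = 0.5140
L = P_1 × (1−P_2) = 0.8825 × 0.4860 = 0.42888

0.429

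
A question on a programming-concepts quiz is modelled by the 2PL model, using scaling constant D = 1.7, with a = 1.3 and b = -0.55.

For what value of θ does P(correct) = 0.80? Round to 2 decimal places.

0.08

P(θ) = 1 / (1 + exp(−D·a(θ − b)))
logit = ln(0.8000/0.2000) = 1.3863
θ = b + logit/(1.7·a) = -0.55 + 1.3863/2.2100 = 0.0773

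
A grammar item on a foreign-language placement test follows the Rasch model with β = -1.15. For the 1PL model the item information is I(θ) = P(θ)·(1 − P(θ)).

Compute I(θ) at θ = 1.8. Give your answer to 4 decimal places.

P = 1/(1+e^{-2.9500}) = 0.9503
P(1−P) = 0.9503 × 0.0497 = 0.0473
I = P(1−P) = 0.04726

0.0473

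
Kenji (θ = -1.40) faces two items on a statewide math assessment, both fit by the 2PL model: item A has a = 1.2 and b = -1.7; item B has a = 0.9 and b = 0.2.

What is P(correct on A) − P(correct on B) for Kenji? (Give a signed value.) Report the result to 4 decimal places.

0.3975

P(θ) = 1 / (1 + exp(−a(θ − b)))
P_A = 0.5890
P_B = 0.1915
P_A − P_B = 0.3975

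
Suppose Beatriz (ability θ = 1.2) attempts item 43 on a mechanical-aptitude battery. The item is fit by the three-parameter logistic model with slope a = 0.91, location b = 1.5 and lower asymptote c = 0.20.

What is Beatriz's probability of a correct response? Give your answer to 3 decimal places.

P(θ) = c + (1 − c) · 1 / (1 + exp(−a(θ − b)))
Exponent: 0.91 × (1.2 − 1.5) = -0.2730
1/(1 + e^{0.2730}) = 0.4322
P = 0.20 + 0.80 × 0.4322 = 0.5457

0.546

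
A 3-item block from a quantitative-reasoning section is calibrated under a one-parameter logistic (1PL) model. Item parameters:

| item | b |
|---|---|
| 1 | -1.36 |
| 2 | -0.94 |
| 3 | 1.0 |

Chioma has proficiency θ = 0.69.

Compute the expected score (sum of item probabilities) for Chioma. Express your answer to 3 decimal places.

2.145

P(θ) = 1 / (1 + exp(−(θ − b)))
P_1 = 1/(1+e^{-2.0500}) = 0.8859
P_2 = 1/(1+e^{-1.6300}) = 0.8362
P_3 = 1/(1+e^{0.3100}) = 0.4231
E[score] = 0.8859 + 0.8362 + 0.4231 = 2.1452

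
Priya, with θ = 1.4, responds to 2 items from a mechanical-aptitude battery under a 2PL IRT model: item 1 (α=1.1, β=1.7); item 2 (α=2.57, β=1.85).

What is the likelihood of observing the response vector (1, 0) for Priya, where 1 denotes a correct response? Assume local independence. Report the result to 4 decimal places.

0.3182

P(θ) = 1 / (1 + exp(−α(θ − β)))
P_1 = 1/(1+e^{0.3300}) = 0.4182
P_2 = 1/(1+e^{1.1565}) = 0.2393
L = P_1 × (1−P_2) = 0.4182 × 0.7607 = 0.31815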